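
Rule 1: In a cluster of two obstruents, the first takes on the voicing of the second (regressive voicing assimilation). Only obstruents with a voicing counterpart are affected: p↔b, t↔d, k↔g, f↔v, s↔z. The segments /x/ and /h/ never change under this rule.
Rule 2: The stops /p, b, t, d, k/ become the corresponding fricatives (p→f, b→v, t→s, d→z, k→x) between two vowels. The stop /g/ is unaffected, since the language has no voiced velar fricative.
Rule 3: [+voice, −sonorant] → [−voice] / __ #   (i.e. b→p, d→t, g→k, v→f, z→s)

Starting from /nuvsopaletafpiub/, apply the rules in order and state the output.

Rule 1 (regressive voicing assimilation): /v/ precedes the voiceless obstruent /s/, so it devoices to [f] by assimilation. /nuvsopaletafpiub/ → nufsopaletafpiub.
Rule 2 (intervocalic spirantization): /p/ is a stop between vowels /o/ and /a/, so it spirantizes to the fricative [f]. /t/ is a stop between vowels /e/ and /a/, so it spirantizes to the fricative [s]. /nufsopaletafpiub/ → nufsofalesafpiub.
Rule 3 (final devoicing): /b/ is a voiced obstruent in word-final position, so it devoices to [p]. /nufsofalesafpiub/ → nufsofalesafpiup.

nufsofalesafpiup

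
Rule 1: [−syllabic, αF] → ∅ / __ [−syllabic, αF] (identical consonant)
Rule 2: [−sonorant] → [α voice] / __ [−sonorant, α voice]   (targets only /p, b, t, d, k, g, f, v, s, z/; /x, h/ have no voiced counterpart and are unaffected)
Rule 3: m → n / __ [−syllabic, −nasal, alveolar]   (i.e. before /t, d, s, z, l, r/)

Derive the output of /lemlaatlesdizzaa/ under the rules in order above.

lenlaatlezdizaa

Rule 1 (degemination): /zz/ is a geminate; the first /z/ deletes. /lemlaatlesdizzaa/ → lemlaatlesdizaa.
Rule 2 (regressive voicing assimilation): /s/ precedes the voiced obstruent /d/, so it voices to [z] by assimilation. /lemlaatlesdizaa/ → lemlaatlezdizaa.
Rule 3 (nasal place assimilation): /m/ precedes the alveolar consonant /l/, so it assimilates in place to [n]. /lemlaatlezdizaa/ → lenlaatlezdizaa.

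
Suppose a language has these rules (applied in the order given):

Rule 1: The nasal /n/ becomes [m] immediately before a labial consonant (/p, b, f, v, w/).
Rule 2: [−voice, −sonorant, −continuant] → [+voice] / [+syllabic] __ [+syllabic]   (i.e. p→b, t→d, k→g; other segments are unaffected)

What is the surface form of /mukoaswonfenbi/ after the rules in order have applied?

mugoaswomfembi

Rule 1 (nasal place assimilation): /n/ precedes the labial consonant /f/, so it assimilates in place to [m]. /n/ precedes the labial consonant /b/, so it assimilates in place to [m]. /mukoaswonfenbi/ → mukoaswomfembi.
Rule 2 (intervocalic voicing): /k/ is a voiceless stop between vowels /u/ and /o/, so it voices to [g]. /mukoaswomfembi/ → mugoaswomfembi.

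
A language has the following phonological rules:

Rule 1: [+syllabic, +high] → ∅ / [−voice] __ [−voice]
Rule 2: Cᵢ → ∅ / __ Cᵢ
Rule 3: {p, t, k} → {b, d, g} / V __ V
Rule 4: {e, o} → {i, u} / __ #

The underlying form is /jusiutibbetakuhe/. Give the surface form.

Rule 1 (high vowel syncope): /u/ is a high vowel flanked by voiceless consonants /k/ and /h/, so it deletes. /jusiutibbetakuhe/ → jusiutibbetakhe.
Rule 2 (degemination): /bb/ is a geminate; the first /b/ deletes. /jusiutibbetakhe/ → jusiutibetakhe.
Rule 3 (intervocalic voicing): /t/ is a voiceless stop between vowels /u/ and /i/, so it voices to [d]. /t/ is a voiceless stop between vowels /e/ and /a/, so it voices to [d]. /jusiutibetakhe/ → jusiudibedakhe.
Rule 4 (final vowel raising): /e/ is a mid vowel in word-final position, so it raises to [i]. /jusiudibedakhe/ → jusiudibedakhi.

jusiudibedakhi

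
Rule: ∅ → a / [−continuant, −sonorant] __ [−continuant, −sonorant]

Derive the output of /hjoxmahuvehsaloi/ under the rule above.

hjoxmahuvehsaloi

No segment of /hjoxmahuvehsaloi/ meets the structural description of the rule, so the form surfaces unchanged.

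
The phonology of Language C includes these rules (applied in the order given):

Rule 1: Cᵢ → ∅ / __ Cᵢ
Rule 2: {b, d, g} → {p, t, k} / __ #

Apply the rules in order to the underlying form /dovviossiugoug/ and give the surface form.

Rule 1 (degemination): /vv/ is a geminate; the first /v/ deletes. /ss/ is a geminate; the first /s/ deletes. /dovviossiugoug/ → doviosiugoug.
Rule 2 (final devoicing): /g/ is a voiced stop in word-final position, so it devoices to [k]. /doviosiugoug/ → doviosiugouk.

doviosiugouk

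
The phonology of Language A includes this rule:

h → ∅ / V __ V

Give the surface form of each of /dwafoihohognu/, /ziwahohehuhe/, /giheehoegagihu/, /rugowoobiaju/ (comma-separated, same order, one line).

/dwafoihohognu/: /h/ occurs between vowels /i/ and /o/, so it deletes. /h/ occurs between vowels /o/ and /o/, so it deletes. → [dwafoioognu].
/ziwahohehuhe/: /h/ occurs between vowels /a/ and /o/, so it deletes. /h/ occurs between vowels /o/ and /e/, so it deletes. /h/ occurs between vowels /e/ and /u/, so it deletes. /h/ occurs between vowels /u/ and /e/, so it deletes. → [ziwaoeue].
/giheehoegagihu/: /h/ occurs between vowels /i/ and /e/, so it deletes. /h/ occurs between vowels /e/ and /o/, so it deletes. /h/ occurs between vowels /i/ and /u/, so it deletes. → [gieeoegagiu].
/rugowoobiaju/: the rule's environment is not met; surfaces unchanged as [rugowoobiaju].

dwafoioognu, ziwaoeue, gieeoegagiu, rugowoobiaju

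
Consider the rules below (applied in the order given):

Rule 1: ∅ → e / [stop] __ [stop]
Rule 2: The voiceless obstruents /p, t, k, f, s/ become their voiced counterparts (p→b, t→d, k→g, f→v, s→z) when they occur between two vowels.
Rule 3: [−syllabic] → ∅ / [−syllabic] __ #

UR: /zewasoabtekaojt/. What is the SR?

zewazoabedegaoj

Rule 1 (stop-cluster e-epenthesis): /b/ and /t/ form a stop–stop cluster, so [e] is inserted between them. /zewasoabtekaojt/ → zewasoabetekaojt.
Rule 2 (intervocalic voicing): /s/ is a voiceless obstruent between vowels /a/ and /o/, so it voices to [z]. /t/ is a voiceless obstruent between vowels /e/ and /e/, so it voices to [d]. /k/ is a voiceless obstruent between vowels /e/ and /a/, so it voices to [g]. /zewasoabetekaojt/ → zewazoabedegaojt.
Rule 3 (final cluster simplification): /t/ is the second consonant of a word-final cluster /jt/, so it deletes. /zewazoabedegaojt/ → zewazoabedegaoj.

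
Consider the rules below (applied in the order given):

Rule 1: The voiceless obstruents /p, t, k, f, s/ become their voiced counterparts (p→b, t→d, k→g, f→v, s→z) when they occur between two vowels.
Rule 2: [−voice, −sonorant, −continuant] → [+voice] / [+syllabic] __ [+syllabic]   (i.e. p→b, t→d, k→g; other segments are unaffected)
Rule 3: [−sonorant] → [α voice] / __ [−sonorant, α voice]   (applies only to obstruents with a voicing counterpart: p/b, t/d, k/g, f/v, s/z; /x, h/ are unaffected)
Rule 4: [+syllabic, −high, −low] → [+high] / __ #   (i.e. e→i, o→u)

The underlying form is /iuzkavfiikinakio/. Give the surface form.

iuskaffiiginagiu

Rule 1 (intervocalic voicing): /k/ is a voiceless obstruent between vowels /i/ and /i/, so it voices to [g]. /k/ is a voiceless obstruent between vowels /a/ and /i/, so it voices to [g]. /iuzkavfiikinakio/ → iuzkavfiiginagio.
Rule 2 (intervocalic voicing): no segment meets the environment; /iuzkavfiiginagio/ is unchanged.
Rule 3 (regressive voicing assimilation): /z/ precedes the voiceless obstruent /k/, so it devoices to [s] by assimilation. /v/ precedes the voiceless obstruent /f/, so it devoices to [f] by assimilation. /iuzkavfiiginagio/ → iuskaffiiginagio.
Rule 4 (final vowel raising): /o/ is a mid vowel in word-final position, so it raises to [u]. /iuskaffiiginagio/ → iuskaffiiginagiu.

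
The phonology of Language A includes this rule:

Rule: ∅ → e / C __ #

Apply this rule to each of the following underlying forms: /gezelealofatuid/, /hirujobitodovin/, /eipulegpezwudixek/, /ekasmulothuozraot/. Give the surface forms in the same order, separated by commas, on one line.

gezelealofatuide, hirujobitodovine, eipulegpezwudixeke, ekasmulothuozraote

/gezelealofatuid/: the form ends in the consonant /d/, so [e] is inserted word-finally. → [gezelealofatuide].
/hirujobitodovin/: the form ends in the consonant /n/, so [e] is inserted word-finally. → [hirujobitodovine].
/eipulegpezwudixek/: the form ends in the consonant /k/, so [e] is inserted word-finally. → [eipulegpezwudixeke].
/ekasmulothuozraot/: the form ends in the consonant /t/, so [e] is inserted word-finally. → [ekasmulothuozraote].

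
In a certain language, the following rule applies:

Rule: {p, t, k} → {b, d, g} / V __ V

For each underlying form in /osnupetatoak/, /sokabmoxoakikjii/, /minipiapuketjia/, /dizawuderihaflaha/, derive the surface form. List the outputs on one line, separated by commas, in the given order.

/osnupetatoak/: /p/ is a voiceless stop between vowels /u/ and /e/, so it voices to [b]. /t/ is a voiceless stop between vowels /e/ and /a/, so it voices to [d]. /t/ is a voiceless stop between vowels /a/ and /o/, so it voices to [d]. → [osnubedadoak].
/sokabmoxoakikjii/: /k/ is a voiceless stop between vowels /o/ and /a/, so it voices to [g]. /k/ is a voiceless stop between vowels /a/ and /i/, so it voices to [g]. → [sogabmoxoagikjii].
/minipiapuketjia/: /p/ is a voiceless stop between vowels /i/ and /i/, so it voices to [b]. /p/ is a voiceless stop between vowels /a/ and /u/, so it voices to [b]. /k/ is a voiceless stop between vowels /u/ and /e/, so it voices to [g]. → [minibiabugetjia].
/dizawuderihaflaha/: the rule's environment is not met; surfaces unchanged as [dizawuderihaflaha].

osnubedadoak, sogabmoxoagikjii, minibiabugetjia, dizawuderihaflaha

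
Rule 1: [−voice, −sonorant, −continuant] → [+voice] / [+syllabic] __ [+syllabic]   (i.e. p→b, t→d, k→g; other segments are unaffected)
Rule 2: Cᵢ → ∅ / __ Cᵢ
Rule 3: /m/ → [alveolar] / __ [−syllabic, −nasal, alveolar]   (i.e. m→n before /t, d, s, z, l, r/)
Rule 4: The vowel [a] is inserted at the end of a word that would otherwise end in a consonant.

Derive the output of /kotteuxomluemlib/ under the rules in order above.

koteuxonluenliba

Rule 1 (intervocalic voicing): no segment meets the environment; /kotteuxomluemlib/ is unchanged.
Rule 2 (degemination): /tt/ is a geminate; the first /t/ deletes. /kotteuxomluemlib/ → koteuxomluemlib.
Rule 3 (nasal place assimilation): /m/ precedes the alveolar consonant /l/, so it assimilates in place to [n]. /m/ precedes the alveolar consonant /l/, so it assimilates in place to [n]. /koteuxomluemlib/ → koteuxonluenlib.
Rule 4 (final a-epenthesis): the form ends in the consonant /b/, so [a] is inserted word-finally. /koteuxonluenlib/ → koteuxonluenliba.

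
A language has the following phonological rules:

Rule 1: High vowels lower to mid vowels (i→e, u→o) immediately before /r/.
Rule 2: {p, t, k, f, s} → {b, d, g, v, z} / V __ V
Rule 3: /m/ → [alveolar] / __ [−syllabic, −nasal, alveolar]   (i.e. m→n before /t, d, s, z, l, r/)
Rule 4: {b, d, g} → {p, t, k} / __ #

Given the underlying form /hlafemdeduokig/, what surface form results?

Rule 1 (pre-rhotic lowering): no segment meets the environment; /hlafemdeduokig/ is unchanged.
Rule 2 (intervocalic voicing): /f/ is a voiceless obstruent between vowels /a/ and /e/, so it voices to [v]. /k/ is a voiceless obstruent between vowels /o/ and /i/, so it voices to [g]. /hlafemdeduokig/ → hlavemdeduogig.
Rule 3 (nasal place assimilation): /m/ precedes the alveolar consonant /d/, so it assimilates in place to [n]. /hlavemdeduogig/ → hlavendeduogig.
Rule 4 (final devoicing): /g/ is a voiced stop in word-final position, so it devoices to [k]. /hlavendeduogig/ → hlavendeduogik.

hlavendeduogik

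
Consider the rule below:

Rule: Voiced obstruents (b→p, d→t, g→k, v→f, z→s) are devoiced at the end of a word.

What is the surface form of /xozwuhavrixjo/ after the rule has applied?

No segment of /xozwuhavrixjo/ meets the structural description of the rule, so the form surfaces unchanged.

xozwuhavrixjo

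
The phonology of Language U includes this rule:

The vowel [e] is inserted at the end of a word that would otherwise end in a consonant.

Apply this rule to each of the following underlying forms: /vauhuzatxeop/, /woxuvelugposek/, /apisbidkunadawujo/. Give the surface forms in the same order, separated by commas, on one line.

vauhuzatxeope, woxuvelugposeke, apisbidkunadawujo

/vauhuzatxeop/: the form ends in the consonant /p/, so [e] is inserted word-finally. → [vauhuzatxeope].
/woxuvelugposek/: the form ends in the consonant /k/, so [e] is inserted word-finally. → [woxuvelugposeke].
/apisbidkunadawujo/: the rule's environment is not met; surfaces unchanged as [apisbidkunadawujo].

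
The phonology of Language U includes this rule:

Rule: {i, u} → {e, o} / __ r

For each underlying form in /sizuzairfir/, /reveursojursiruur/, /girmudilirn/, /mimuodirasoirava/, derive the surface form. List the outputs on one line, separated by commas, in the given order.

sizuzaerfer, reveorsojorseruor, germudilern, mimuoderasoerava

/sizuzairfir/: /i/ is a high vowel immediately before /r/, so it lowers to [e]. /i/ is a high vowel immediately before /r/, so it lowers to [e]. → [sizuzaerfer].
/reveursojursiruur/: /u/ is a high vowel immediately before /r/, so it lowers to [o]. /u/ is a high vowel immediately before /r/, so it lowers to [o]. /i/ is a high vowel immediately before /r/, so it lowers to [e]. /u/ is a high vowel immediately before /r/, so it lowers to [o]. → [reveorsojorseruor].
/girmudilirn/: /i/ is a high vowel immediately before /r/, so it lowers to [e]. /i/ is a high vowel immediately before /r/, so it lowers to [e]. → [germudilern].
/mimuodirasoirava/: /i/ is a high vowel immediately before /r/, so it lowers to [e]. /i/ is a high vowel immediately before /r/, so it lowers to [e]. → [mimuoderasoerava].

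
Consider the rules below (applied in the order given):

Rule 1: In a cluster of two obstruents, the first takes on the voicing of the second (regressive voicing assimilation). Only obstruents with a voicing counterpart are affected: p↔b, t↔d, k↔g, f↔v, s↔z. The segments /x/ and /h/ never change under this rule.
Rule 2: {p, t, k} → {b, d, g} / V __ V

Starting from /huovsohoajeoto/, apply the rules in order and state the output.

Rule 1 (regressive voicing assimilation): /v/ precedes the voiceless obstruent /s/, so it devoices to [f] by assimilation. /huovsohoajeoto/ → huofsohoajeoto.
Rule 2 (intervocalic voicing): /t/ is a voiceless stop between vowels /o/ and /o/, so it voices to [d]. /huofsohoajeoto/ → huofsohoajeodo.

huofsohoajeodo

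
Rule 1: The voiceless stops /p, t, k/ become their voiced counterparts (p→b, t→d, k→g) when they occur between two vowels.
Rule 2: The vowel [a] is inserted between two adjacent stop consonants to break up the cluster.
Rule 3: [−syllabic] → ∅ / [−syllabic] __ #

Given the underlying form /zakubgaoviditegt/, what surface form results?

zagubagaovididegat

Rule 1 (intervocalic voicing): /k/ is a voiceless stop between vowels /a/ and /u/, so it voices to [g]. /t/ is a voiceless stop between vowels /i/ and /e/, so it voices to [d]. /zakubgaoviditegt/ → zagubgaovididegt.
Rule 2 (stop-cluster a-epenthesis): /b/ and /g/ form a stop–stop cluster, so [a] is inserted between them. /g/ and /t/ form a stop–stop cluster, so [a] is inserted between them. /zagubgaovididegt/ → zagubagaovididegat.
Rule 3 (final cluster simplification): no segment meets the environment; /zagubagaovididegat/ is unchanged.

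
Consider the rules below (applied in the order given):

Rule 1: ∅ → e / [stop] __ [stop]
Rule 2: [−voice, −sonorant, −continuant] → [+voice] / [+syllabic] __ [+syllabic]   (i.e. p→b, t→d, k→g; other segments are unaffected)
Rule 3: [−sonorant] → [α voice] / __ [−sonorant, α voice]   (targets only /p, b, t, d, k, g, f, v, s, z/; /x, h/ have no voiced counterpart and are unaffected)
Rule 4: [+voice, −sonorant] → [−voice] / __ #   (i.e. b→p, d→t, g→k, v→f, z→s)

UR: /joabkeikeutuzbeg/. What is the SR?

joabegeigeuduzbek

Rule 1 (stop-cluster e-epenthesis): /b/ and /k/ form a stop–stop cluster, so [e] is inserted between them. /joabkeikeutuzbeg/ → joabekeikeutuzbeg.
Rule 2 (intervocalic voicing): /k/ is a voiceless stop between vowels /e/ and /e/, so it voices to [g]. /k/ is a voiceless stop between vowels /i/ and /e/, so it voices to [g]. /t/ is a voiceless stop between vowels /u/ and /u/, so it voices to [d]. /joabekeikeutuzbeg/ → joabegeigeuduzbeg.
Rule 3 (regressive voicing assimilation): no segment meets the environment; /joabegeigeuduzbeg/ is unchanged.
Rule 4 (final devoicing): /g/ is a voiced obstruent in word-final position, so it devoices to [k]. /joabegeigeuduzbeg/ → joabegeigeuduzbek.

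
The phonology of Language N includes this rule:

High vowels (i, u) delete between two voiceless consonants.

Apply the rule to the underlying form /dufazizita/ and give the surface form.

No segment of /dufazizita/ meets the structural description of the rule, so the form surfaces unchanged.

dufazizita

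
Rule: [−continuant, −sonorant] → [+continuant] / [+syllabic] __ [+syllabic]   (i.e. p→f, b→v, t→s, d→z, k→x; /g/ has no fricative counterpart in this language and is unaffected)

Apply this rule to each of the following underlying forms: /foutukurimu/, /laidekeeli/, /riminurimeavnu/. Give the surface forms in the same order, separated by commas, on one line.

fousuxurimu, laizexeeli, riminurimeavnu

/foutukurimu/: /t/ is a stop between vowels /u/ and /u/, so it spirantizes to the fricative [s]. /k/ is a stop between vowels /u/ and /u/, so it spirantizes to the fricative [x]. → [fousuxurimu].
/laidekeeli/: /d/ is a stop between vowels /i/ and /e/, so it spirantizes to the fricative [z]. /k/ is a stop between vowels /e/ and /e/, so it spirantizes to the fricative [x]. → [laizexeeli].
/riminurimeavnu/: the rule's environment is not met; surfaces unchanged as [riminurimeavnu].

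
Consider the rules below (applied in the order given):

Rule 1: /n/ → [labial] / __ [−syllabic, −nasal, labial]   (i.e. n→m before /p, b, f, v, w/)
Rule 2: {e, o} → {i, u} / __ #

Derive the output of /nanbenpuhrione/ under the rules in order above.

nambempuhrioni

Rule 1 (nasal place assimilation): /n/ precedes the labial consonant /b/, so it assimilates in place to [m]. /n/ precedes the labial consonant /p/, so it assimilates in place to [m]. /nanbenpuhrione/ → nambempuhrione.
Rule 2 (final vowel raising): /e/ is a mid vowel in word-final position, so it raises to [i]. /nambempuhrione/ → nambempuhrioni.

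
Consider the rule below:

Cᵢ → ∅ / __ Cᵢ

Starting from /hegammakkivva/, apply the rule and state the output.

hegamakiva

/mm/ is a geminate; the first /m/ deletes.
/kk/ is a geminate; the first /k/ deletes.
/vv/ is a geminate; the first /v/ deletes.
The other instances of /h/, /g/, /m/, /k/, /v/ do not occur in the required environment and remain unchanged.
Surface form: [hegamakiva].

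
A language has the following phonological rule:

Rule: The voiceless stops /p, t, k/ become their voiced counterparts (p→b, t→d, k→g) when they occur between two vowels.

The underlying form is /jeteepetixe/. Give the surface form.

jedeebedixe

/t/ is a voiceless stop between vowels /e/ and /e/, so it voices to [d].
/p/ is a voiceless stop between vowels /e/ and /e/, so it voices to [b].
/t/ is a voiceless stop between vowels /e/ and /i/, so it voices to [d].
Surface form: [jedeebedixe].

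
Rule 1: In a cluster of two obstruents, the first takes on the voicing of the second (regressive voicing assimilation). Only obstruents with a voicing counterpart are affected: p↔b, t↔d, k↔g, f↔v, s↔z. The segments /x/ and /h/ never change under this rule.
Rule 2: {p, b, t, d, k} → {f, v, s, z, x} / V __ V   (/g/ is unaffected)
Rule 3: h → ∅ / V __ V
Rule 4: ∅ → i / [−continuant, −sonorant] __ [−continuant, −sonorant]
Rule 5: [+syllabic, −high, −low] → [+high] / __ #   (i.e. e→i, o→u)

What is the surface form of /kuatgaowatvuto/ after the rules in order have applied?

Rule 1 (regressive voicing assimilation): /t/ precedes the voiced obstruent /g/, so it voices to [d] by assimilation. /t/ precedes the voiced obstruent /v/, so it voices to [d] by assimilation. /kuatgaowatvuto/ → kuadgaowadvuto.
Rule 2 (intervocalic spirantization): /t/ is a stop between vowels /u/ and /o/, so it spirantizes to the fricative [s]. /kuadgaowadvuto/ → kuadgaowadvuso.
Rule 3 (intervocalic h-deletion): no segment meets the environment; /kuadgaowadvuso/ is unchanged.
Rule 4 (stop-cluster i-epenthesis): /d/ and /g/ form a stop–stop cluster, so [i] is inserted between them. /kuadgaowadvuso/ → kuadigaowadvuso.
Rule 5 (final vowel raising): /o/ is a mid vowel in word-final position, so it raises to [u]. /kuadigaowadvuso/ → kuadigaowadvusu.

kuadigaowadvusu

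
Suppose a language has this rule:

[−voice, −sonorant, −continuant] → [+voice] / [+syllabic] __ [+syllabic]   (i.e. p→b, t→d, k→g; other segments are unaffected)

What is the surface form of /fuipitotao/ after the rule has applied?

/p/ is a voiceless stop between vowels /i/ and /i/, so it voices to [b].
/t/ is a voiceless stop between vowels /i/ and /o/, so it voices to [d].
/t/ is a voiceless stop between vowels /o/ and /a/, so it voices to [d].
Surface form: [fuibidodao].

fuibidodao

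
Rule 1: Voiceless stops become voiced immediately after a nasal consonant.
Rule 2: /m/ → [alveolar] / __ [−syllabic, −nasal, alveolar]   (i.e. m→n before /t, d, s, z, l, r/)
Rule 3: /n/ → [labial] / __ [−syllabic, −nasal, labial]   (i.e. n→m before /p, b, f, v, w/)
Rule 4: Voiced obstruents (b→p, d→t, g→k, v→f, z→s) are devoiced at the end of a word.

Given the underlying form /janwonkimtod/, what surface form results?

Rule 1 (post-nasal voicing): /k/ is a voiceless stop immediately after the nasal /n/, so it voices to [g]. /t/ is a voiceless stop immediately after the nasal /m/, so it voices to [d]. /janwonkimtod/ → janwongimdod.
Rule 2 (nasal place assimilation): /m/ precedes the alveolar consonant /d/, so it assimilates in place to [n]. /janwongimdod/ → janwongindod.
Rule 3 (nasal place assimilation): /n/ precedes the labial consonant /w/, so it assimilates in place to [m]. /janwongindod/ → jamwongindod.
Rule 4 (final devoicing): /d/ is a voiced obstruent in word-final position, so it devoices to [t]. /jamwongindod/ → jamwongindot.

jamwongindot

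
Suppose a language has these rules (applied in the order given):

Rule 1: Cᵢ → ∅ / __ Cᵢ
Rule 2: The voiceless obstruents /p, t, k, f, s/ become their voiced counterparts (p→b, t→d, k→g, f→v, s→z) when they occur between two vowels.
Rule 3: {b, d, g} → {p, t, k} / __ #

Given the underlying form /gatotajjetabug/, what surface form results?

Rule 1 (degemination): /jj/ is a geminate; the first /j/ deletes. /gatotajjetabug/ → gatotajetabug.
Rule 2 (intervocalic voicing): /t/ is a voiceless obstruent between vowels /a/ and /o/, so it voices to [d]. /t/ is a voiceless obstruent between vowels /o/ and /a/, so it voices to [d]. /t/ is a voiceless obstruent between vowels /e/ and /a/, so it voices to [d]. /gatotajetabug/ → gadodajedabug.
Rule 3 (final devoicing): /g/ is a voiced stop in word-final position, so it devoices to [k]. /gadodajedabug/ → gadodajedabuk.

gadodajedabuk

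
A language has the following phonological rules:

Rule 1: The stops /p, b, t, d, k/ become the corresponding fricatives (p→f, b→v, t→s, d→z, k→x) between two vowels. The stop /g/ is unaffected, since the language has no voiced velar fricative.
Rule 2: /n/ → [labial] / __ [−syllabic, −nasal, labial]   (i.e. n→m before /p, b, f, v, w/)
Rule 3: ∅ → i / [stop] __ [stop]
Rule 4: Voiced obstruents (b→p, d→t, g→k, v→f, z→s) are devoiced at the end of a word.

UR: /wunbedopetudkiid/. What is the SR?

wumbezofesudikiit

Rule 1 (intervocalic spirantization): /d/ is a stop between vowels /e/ and /o/, so it spirantizes to the fricative [z]. /p/ is a stop between vowels /o/ and /e/, so it spirantizes to the fricative [f]. /t/ is a stop between vowels /e/ and /u/, so it spirantizes to the fricative [s]. /wunbedopetudkiid/ → wunbezofesudkiid.
Rule 2 (nasal place assimilation): /n/ precedes the labial consonant /b/, so it assimilates in place to [m]. /wunbezofesudkiid/ → wumbezofesudkiid.
Rule 3 (stop-cluster i-epenthesis): /d/ and /k/ form a stop–stop cluster, so [i] is inserted between them. /wumbezofesudkiid/ → wumbezofesudikiid.
Rule 4 (final devoicing): /d/ is a voiced obstruent in word-final position, so it devoices to [t]. /wumbezofesudikiid/ → wumbezofesudikiit.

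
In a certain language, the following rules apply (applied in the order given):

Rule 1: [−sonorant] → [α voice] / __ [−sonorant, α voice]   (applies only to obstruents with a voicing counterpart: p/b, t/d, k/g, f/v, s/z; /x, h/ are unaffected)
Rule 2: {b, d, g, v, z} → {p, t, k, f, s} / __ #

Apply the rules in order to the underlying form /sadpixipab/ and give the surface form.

Rule 1 (regressive voicing assimilation): /d/ precedes the voiceless obstruent /p/, so it devoices to [t] by assimilation. /sadpixipab/ → satpixipab.
Rule 2 (final devoicing): /b/ is a voiced obstruent in word-final position, so it devoices to [p]. /satpixipab/ → satpixipap.

satpixipap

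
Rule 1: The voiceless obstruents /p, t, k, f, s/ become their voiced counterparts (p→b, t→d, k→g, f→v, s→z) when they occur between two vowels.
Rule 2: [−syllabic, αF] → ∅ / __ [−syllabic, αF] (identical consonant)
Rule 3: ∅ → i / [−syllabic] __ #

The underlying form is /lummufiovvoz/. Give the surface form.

lumuviovozi

Rule 1 (intervocalic voicing): /f/ is a voiceless obstruent between vowels /u/ and /i/, so it voices to [v]. /lummufiovvoz/ → lummuviovvoz.
Rule 2 (degemination): /mm/ is a geminate; the first /m/ deletes. /vv/ is a geminate; the first /v/ deletes. /lummuviovvoz/ → lumuviovoz.
Rule 3 (final i-epenthesis): the form ends in the consonant /z/, so [i] is inserted word-finally. /lumuviovoz/ → lumuviovozi.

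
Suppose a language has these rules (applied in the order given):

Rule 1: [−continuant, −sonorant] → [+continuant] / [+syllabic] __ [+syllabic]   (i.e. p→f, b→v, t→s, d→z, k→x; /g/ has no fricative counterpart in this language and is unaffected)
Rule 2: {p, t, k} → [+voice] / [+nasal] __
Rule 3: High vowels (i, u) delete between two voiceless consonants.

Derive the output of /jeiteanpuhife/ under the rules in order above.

jeiseanbuhfe

Rule 1 (intervocalic spirantization): /t/ is a stop between vowels /i/ and /e/, so it spirantizes to the fricative [s]. /jeiteanpuhife/ → jeiseanpuhife.
Rule 2 (post-nasal voicing): /p/ is a voiceless stop immediately after the nasal /n/, so it voices to [b]. /jeiseanpuhife/ → jeiseanbuhife.
Rule 3 (high vowel syncope): /i/ is a high vowel flanked by voiceless consonants /h/ and /f/, so it deletes. /jeiseanbuhife/ → jeiseanbuhfe.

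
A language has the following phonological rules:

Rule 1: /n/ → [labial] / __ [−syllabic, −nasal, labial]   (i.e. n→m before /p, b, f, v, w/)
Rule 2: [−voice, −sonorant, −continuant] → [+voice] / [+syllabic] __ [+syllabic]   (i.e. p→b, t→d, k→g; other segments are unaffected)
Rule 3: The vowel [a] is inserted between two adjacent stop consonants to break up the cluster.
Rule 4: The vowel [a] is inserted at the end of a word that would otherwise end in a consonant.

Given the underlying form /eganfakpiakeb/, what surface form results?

egamfakapiageba

Rule 1 (nasal place assimilation): /n/ precedes the labial consonant /f/, so it assimilates in place to [m]. /eganfakpiakeb/ → egamfakpiakeb.
Rule 2 (intervocalic voicing): /k/ is a voiceless stop between vowels /a/ and /e/, so it voices to [g]. /egamfakpiakeb/ → egamfakpiageb.
Rule 3 (stop-cluster a-epenthesis): /k/ and /p/ form a stop–stop cluster, so [a] is inserted between them. /egamfakpiageb/ → egamfakapiageb.
Rule 4 (final a-epenthesis): the form ends in the consonant /b/, so [a] is inserted word-finally. /egamfakapiageb/ → egamfakapiageba.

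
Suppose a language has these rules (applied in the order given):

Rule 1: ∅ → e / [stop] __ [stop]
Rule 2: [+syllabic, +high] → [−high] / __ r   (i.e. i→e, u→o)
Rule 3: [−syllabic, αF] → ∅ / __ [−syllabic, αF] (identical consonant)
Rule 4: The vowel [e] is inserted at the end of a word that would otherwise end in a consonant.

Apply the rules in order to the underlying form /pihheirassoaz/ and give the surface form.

Rule 1 (stop-cluster e-epenthesis): no segment meets the environment; /pihheirassoaz/ is unchanged.
Rule 2 (pre-rhotic lowering): /i/ is a high vowel immediately before /r/, so it lowers to [e]. /pihheirassoaz/ → pihheerassoaz.
Rule 3 (degemination): /hh/ is a geminate; the first /h/ deletes. /ss/ is a geminate; the first /s/ deletes. /pihheerassoaz/ → piheerasoaz.
Rule 4 (final e-epenthesis): the form ends in the consonant /z/, so [e] is inserted word-finally. /piheerasoaz/ → piheerasoaze.

piheerasoaze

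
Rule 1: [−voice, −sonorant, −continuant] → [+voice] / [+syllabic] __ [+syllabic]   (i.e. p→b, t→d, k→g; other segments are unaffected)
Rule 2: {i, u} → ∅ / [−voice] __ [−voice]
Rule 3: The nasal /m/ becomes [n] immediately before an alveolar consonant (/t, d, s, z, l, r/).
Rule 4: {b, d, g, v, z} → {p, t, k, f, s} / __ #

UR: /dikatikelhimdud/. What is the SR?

Rule 1 (intervocalic voicing): /k/ is a voiceless stop between vowels /i/ and /a/, so it voices to [g]. /t/ is a voiceless stop between vowels /a/ and /i/, so it voices to [d]. /k/ is a voiceless stop between vowels /i/ and /e/, so it voices to [g]. /dikatikelhimdud/ → digadigelhimdud.
Rule 2 (high vowel syncope): no segment meets the environment; /digadigelhimdud/ is unchanged.
Rule 3 (nasal place assimilation): /m/ precedes the alveolar consonant /d/, so it assimilates in place to [n]. /digadigelhimdud/ → digadigelhindud.
Rule 4 (final devoicing): /d/ is a voiced obstruent in word-final position, so it devoices to [t]. /digadigelhindud/ → digadigelhindut.

digadigelhindut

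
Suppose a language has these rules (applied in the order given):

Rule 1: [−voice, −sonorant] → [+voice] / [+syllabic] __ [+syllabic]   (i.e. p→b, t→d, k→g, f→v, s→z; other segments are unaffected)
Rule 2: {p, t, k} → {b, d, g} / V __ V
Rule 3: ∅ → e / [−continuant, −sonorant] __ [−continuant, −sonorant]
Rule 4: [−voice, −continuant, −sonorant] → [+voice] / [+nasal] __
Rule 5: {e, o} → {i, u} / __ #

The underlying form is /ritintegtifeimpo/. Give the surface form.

ridindegetiveimbu

Rule 1 (intervocalic voicing): /t/ is a voiceless obstruent between vowels /i/ and /i/, so it voices to [d]. /f/ is a voiceless obstruent between vowels /i/ and /e/, so it voices to [v]. /ritintegtifeimpo/ → ridintegtiveimpo.
Rule 2 (intervocalic voicing): no segment meets the environment; /ridintegtiveimpo/ is unchanged.
Rule 3 (stop-cluster e-epenthesis): /g/ and /t/ form a stop–stop cluster, so [e] is inserted between them. /ridintegtiveimpo/ → ridintegetiveimpo.
Rule 4 (post-nasal voicing): /t/ is a voiceless stop immediately after the nasal /n/, so it voices to [d]. /p/ is a voiceless stop immediately after the nasal /m/, so it voices to [b]. /ridintegetiveimpo/ → ridindegetiveimbo.
Rule 5 (final vowel raising): /o/ is a mid vowel in word-final position, so it raises to [u]. /ridindegetiveimbo/ → ridindegetiveimbu.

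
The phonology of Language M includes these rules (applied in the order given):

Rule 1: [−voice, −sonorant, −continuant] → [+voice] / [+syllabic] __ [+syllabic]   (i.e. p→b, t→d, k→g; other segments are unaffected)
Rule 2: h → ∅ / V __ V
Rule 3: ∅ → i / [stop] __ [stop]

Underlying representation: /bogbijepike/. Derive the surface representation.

Rule 1 (intervocalic voicing): /p/ is a voiceless stop between vowels /e/ and /i/, so it voices to [b]. /k/ is a voiceless stop between vowels /i/ and /e/, so it voices to [g]. /bogbijepike/ → bogbijebige.
Rule 2 (intervocalic h-deletion): no segment meets the environment; /bogbijebige/ is unchanged.
Rule 3 (stop-cluster i-epenthesis): /g/ and /b/ form a stop–stop cluster, so [i] is inserted between them. /bogbijebige/ → bogibijebige.

bogibijebige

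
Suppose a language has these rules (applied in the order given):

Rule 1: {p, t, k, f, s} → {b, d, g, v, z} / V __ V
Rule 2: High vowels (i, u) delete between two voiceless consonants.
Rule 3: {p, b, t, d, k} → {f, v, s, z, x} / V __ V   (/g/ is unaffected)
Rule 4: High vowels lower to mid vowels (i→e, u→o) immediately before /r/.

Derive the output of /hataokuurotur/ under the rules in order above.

Rule 1 (intervocalic voicing): /t/ is a voiceless obstruent between vowels /a/ and /a/, so it voices to [d]. /k/ is a voiceless obstruent between vowels /o/ and /u/, so it voices to [g]. /t/ is a voiceless obstruent between vowels /o/ and /u/, so it voices to [d]. /hataokuurotur/ → hadaoguurodur.
Rule 2 (high vowel syncope): no segment meets the environment; /hadaoguurodur/ is unchanged.
Rule 3 (intervocalic spirantization): /d/ is a stop between vowels /a/ and /a/, so it spirantizes to the fricative [z]. /d/ is a stop between vowels /o/ and /u/, so it spirantizes to the fricative [z]. /hadaoguurodur/ → hazaoguurozur.
Rule 4 (pre-rhotic lowering): /u/ is a high vowel immediately before /r/, so it lowers to [o]. /u/ is a high vowel immediately before /r/, so it lowers to [o]. /hazaoguurozur/ → hazaoguorozor.

hazaoguorozor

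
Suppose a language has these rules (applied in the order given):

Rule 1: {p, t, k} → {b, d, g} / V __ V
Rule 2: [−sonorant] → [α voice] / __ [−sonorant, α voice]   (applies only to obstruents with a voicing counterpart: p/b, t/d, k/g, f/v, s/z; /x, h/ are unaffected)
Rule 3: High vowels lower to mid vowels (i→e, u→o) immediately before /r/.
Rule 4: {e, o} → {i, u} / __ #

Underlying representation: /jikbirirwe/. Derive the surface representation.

Rule 1 (intervocalic voicing): no segment meets the environment; /jikbirirwe/ is unchanged.
Rule 2 (regressive voicing assimilation): /k/ precedes the voiced obstruent /b/, so it voices to [g] by assimilation. /jikbirirwe/ → jigbirirwe.
Rule 3 (pre-rhotic lowering): /i/ is a high vowel immediately before /r/, so it lowers to [e]. /i/ is a high vowel immediately before /r/, so it lowers to [e]. /jigbirirwe/ → jigbererwe.
Rule 4 (final vowel raising): /e/ is a mid vowel in word-final position, so it raises to [i]. /jigbererwe/ → jigbererwi.

jigbererwi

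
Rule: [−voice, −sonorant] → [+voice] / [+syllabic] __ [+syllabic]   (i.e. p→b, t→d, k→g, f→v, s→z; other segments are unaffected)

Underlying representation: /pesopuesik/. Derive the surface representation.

pezobuezik

/s/ is a voiceless obstruent between vowels /e/ and /o/, so it voices to [z].
/p/ is a voiceless obstruent between vowels /o/ and /u/, so it voices to [b].
/s/ is a voiceless obstruent between vowels /e/ and /i/, so it voices to [z].
Surface form: [pezobuezik].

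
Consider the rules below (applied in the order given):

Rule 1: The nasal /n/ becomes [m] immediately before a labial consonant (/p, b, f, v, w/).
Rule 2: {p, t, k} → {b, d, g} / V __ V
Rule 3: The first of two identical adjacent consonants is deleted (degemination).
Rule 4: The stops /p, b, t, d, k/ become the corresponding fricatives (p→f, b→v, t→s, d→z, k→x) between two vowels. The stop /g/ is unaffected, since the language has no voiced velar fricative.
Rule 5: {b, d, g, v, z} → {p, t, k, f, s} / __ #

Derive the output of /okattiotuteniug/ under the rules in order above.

Rule 1 (nasal place assimilation): no segment meets the environment; /okattiotuteniug/ is unchanged.
Rule 2 (intervocalic voicing): /k/ is a voiceless stop between vowels /o/ and /a/, so it voices to [g]. /t/ is a voiceless stop between vowels /o/ and /u/, so it voices to [d]. /t/ is a voiceless stop between vowels /u/ and /e/, so it voices to [d]. /okattiotuteniug/ → ogattiodudeniug.
Rule 3 (degemination): /tt/ is a geminate; the first /t/ deletes. /ogattiodudeniug/ → ogatiodudeniug.
Rule 4 (intervocalic spirantization): /t/ is a stop between vowels /a/ and /i/, so it spirantizes to the fricative [s]. /d/ is a stop between vowels /o/ and /u/, so it spirantizes to the fricative [z]. /d/ is a stop between vowels /u/ and /e/, so it spirantizes to the fricative [z]. /ogatiodudeniug/ → ogasiozuzeniug.
Rule 5 (final devoicing): /g/ is a voiced obstruent in word-final position, so it devoices to [k]. /ogasiozuzeniug/ → ogasiozuzeniuk.

ogasiozuzeniuk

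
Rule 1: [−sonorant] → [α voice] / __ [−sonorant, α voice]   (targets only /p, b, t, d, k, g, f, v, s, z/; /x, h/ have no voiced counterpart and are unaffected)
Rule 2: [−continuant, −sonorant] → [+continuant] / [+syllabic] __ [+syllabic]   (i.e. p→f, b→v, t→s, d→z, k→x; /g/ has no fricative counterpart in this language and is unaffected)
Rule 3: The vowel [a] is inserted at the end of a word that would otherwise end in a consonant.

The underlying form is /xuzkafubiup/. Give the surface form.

Rule 1 (regressive voicing assimilation): /z/ precedes the voiceless obstruent /k/, so it devoices to [s] by assimilation. /xuzkafubiup/ → xuskafubiup.
Rule 2 (intervocalic spirantization): /b/ is a stop between vowels /u/ and /i/, so it spirantizes to the fricative [v]. /xuskafubiup/ → xuskafuviup.
Rule 3 (final a-epenthesis): the form ends in the consonant /p/, so [a] is inserted word-finally. /xuskafuviup/ → xuskafuviupa.

xuskafuviupa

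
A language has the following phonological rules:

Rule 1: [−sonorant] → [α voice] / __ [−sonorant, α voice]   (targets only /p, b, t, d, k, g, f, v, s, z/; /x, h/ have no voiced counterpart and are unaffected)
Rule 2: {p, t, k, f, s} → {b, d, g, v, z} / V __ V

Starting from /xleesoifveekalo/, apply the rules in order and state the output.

xleezoivveegalo

Rule 1 (regressive voicing assimilation): /f/ precedes the voiced obstruent /v/, so it voices to [v] by assimilation. /xleesoifveekalo/ → xleesoivveekalo.
Rule 2 (intervocalic voicing): /s/ is a voiceless obstruent between vowels /e/ and /o/, so it voices to [z]. /k/ is a voiceless obstruent between vowels /e/ and /a/, so it voices to [g]. /xleesoivveekalo/ → xleezoivveegalo.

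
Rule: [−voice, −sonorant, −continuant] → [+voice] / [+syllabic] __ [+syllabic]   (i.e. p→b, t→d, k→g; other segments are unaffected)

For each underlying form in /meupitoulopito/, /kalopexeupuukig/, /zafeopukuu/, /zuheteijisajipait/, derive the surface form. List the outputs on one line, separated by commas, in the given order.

/meupitoulopito/: /p/ is a voiceless stop between vowels /u/ and /i/, so it voices to [b]. /t/ is a voiceless stop between vowels /i/ and /o/, so it voices to [d]. /p/ is a voiceless stop between vowels /o/ and /i/, so it voices to [b]. /t/ is a voiceless stop between vowels /i/ and /o/, so it voices to [d]. → [meubidoulobido].
/kalopexeupuukig/: /p/ is a voiceless stop between vowels /o/ and /e/, so it voices to [b]. /p/ is a voiceless stop between vowels /u/ and /u/, so it voices to [b]. /k/ is a voiceless stop between vowels /u/ and /i/, so it voices to [g]. → [kalobexeubuugig].
/zafeopukuu/: /p/ is a voiceless stop between vowels /o/ and /u/, so it voices to [b]. /k/ is a voiceless stop between vowels /u/ and /u/, so it voices to [g]. → [zafeobuguu].
/zuheteijisajipait/: /t/ is a voiceless stop between vowels /e/ and /e/, so it voices to [d]. /p/ is a voiceless stop between vowels /i/ and /a/, so it voices to [b]. → [zuhedeijisajibait].

meubidoulobido, kalobexeubuugig, zafeobuguu, zuhedeijisajibait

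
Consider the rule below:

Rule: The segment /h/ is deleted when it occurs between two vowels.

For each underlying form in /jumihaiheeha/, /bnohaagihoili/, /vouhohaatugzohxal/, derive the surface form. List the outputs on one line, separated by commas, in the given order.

/jumihaiheeha/: /h/ occurs between vowels /i/ and /a/, so it deletes. /h/ occurs between vowels /i/ and /e/, so it deletes. /h/ occurs between vowels /e/ and /a/, so it deletes. → [jumiaieea].
/bnohaagihoili/: /h/ occurs between vowels /o/ and /a/, so it deletes. /h/ occurs between vowels /i/ and /o/, so it deletes. → [bnoaagioili].
/vouhohaatugzohxal/: /h/ occurs between vowels /u/ and /o/, so it deletes. /h/ occurs between vowels /o/ and /a/, so it deletes. → [vouoaatugzohxal].

jumiaieea, bnoaagioili, vouoaatugzohxal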